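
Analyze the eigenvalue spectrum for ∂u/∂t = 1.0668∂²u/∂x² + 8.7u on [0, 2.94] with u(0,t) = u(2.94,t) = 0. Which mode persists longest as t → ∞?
Eigenvalues: λₙ = 1.0668n²π²/2.94² - 8.7.
First three modes:
  n=1: λ₁ = 1.0668π²/2.94² - 8.7 ≈ -7.482
  n=2: λ₂ = 4.2672π²/2.94² - 8.7 ≈ -3.828
  n=3: λ₃ = 9.6012π²/2.94² - 8.7 ≈ 2.263
Since 1.0668π²/2.94² ≈ 1.218 < 8.7, λ₁ < 0.
The n=1 mode grows fastest (−λₙ is largest for n=1) → dominates.
Asymptotic: u ~ c₁ sin(πx/2.94) e^{7.482t} (exponential growth at rate −λ₁ ≈ 7.482).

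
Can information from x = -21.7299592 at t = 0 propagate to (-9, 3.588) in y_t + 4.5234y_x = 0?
No. Only data at x = -25.2299592 affects (-9, 3.588). Advection has one-way propagation along characteristics.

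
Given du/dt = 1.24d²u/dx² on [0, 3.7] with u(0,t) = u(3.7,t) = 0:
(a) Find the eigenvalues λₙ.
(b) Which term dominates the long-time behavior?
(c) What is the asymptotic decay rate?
Eigenvalues: λₙ = 1.24n²π²/3.7².
First three modes:
  n=1: λ₁ = 1.24π²/3.7² ≈ 0.894
  n=2: λ₂ = 4.96π²/3.7² ≈ 3.576 (4× faster decay)
  n=3: λ₃ = 11.16π²/3.7² ≈ 8.046 (9× faster decay)
As t → ∞, higher modes decay exponentially faster. The n=1 mode dominates: u ~ c₁ sin(πx/3.7) e^{-λ₁t}.
Decay rate: λ₁ = 1.24π²/3.7² ≈ 0.894.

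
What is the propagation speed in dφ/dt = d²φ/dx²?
Infinite. The heat equation is parabolic, not hyperbolic, so disturbances propagate instantly.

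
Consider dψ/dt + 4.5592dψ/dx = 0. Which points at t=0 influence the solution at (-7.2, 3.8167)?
A single point: x = -24.60109864. The characteristic through (-7.2, 3.8167) is x - 4.5592t = const, so x = -7.2 - 4.5592·3.8167 = -24.60109864.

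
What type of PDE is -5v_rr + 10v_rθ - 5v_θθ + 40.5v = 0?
With A = -5, B = 10, C = -5, the discriminant is 0. This is a parabolic PDE.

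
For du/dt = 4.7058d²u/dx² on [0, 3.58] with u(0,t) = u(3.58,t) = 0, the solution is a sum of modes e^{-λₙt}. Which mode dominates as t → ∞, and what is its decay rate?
Eigenvalues: λₙ = 4.7058n²π²/3.58².
First three modes:
  n=1: λ₁ = 4.7058π²/3.58² ≈ 3.624
  n=2: λ₂ = 18.8232π²/3.58² ≈ 14.495 (4× faster decay)
  n=3: λ₃ = 42.3522π²/3.58² ≈ 32.614 (9× faster decay)
As t → ∞, higher modes decay exponentially faster. The n=1 mode dominates: u ~ c₁ sin(πx/3.58) e^{-λ₁t}.
Decay rate: λ₁ = 4.7058π²/3.58² ≈ 3.624.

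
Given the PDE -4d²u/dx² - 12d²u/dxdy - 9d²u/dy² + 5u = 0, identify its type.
The second-order coefficients are A = -4, B = -12, C = -9. Since B² - 4AC = 0 = 0, this is a parabolic PDE.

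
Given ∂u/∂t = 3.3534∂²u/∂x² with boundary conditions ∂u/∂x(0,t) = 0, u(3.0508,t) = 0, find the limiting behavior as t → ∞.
u → 0. Heat escapes through the Dirichlet boundary.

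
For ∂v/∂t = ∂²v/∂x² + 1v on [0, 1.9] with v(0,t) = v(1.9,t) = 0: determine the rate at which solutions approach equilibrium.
Eigenvalues: λₙ = n²π²/1.9² - 1.
First three modes:
  n=1: λ₁ = π²/1.9² - 1 ≈ 1.734
  n=2: λ₂ = 4π²/1.9² - 1 ≈ 9.936
  n=3: λ₃ = 9π²/1.9² - 1 ≈ 23.606
Since π²/1.9² ≈ 2.734 > 1, all λₙ > 0.
The n=1 mode decays slowest → dominates as t → ∞.
Asymptotic: v ~ c₁ sin(πx/1.9) e^{-λ₁t} with decay rate λ₁ ≈ 1.734.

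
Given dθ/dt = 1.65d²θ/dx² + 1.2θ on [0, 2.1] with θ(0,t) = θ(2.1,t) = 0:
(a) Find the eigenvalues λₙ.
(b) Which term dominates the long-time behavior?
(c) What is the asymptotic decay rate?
Eigenvalues: λₙ = 1.65n²π²/2.1² - 1.2.
First three modes:
  n=1: λ₁ = 1.65π²/2.1² - 1.2 ≈ 2.493
  n=2: λ₂ = 6.6π²/2.1² - 1.2 ≈ 13.571
  n=3: λ₃ = 14.85π²/2.1² - 1.2 ≈ 32.034
Since 1.65π²/2.1² ≈ 3.693 > 1.2, all λₙ > 0.
The n=1 mode decays slowest → dominates as t → ∞.
Asymptotic: θ ~ c₁ sin(πx/2.1) e^{-λ₁t} with decay rate λ₁ ≈ 2.493.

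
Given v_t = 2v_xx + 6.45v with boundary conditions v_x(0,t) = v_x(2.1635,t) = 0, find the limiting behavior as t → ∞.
v grows unboundedly. With Neumann BCs the constant mode has diffusion eigenvalue 0, so any r > 0 makes it grow like e^(6.45t); solution grows exponentially.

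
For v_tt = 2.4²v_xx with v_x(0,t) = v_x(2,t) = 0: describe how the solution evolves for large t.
v oscillates about a mean that drifts linearly in t (generically unbounded; no decay). There is no damping, so the nonconstant modes persist as standing waves (energy conserved, no decay). But with Neumann conditions at both ends the constant mode has eigenvalue 0: the spatial mean M(t) of v satisfies M'' = 0, so M(t) = M(0) + M'(0)·t. Unless the initial velocity has zero mean (∫v_t(x,0)dx = 0), the solution grows linearly in t (unbounded, though not exponentially); if it does have zero mean, the solution stays bounded and simply oscillates.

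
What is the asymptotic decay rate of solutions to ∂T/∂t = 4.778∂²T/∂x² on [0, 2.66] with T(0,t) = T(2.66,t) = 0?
Eigenvalues: λₙ = 4.778n²π²/2.66².
First three modes:
  n=1: λ₁ = 4.778π²/2.66² ≈ 6.665
  n=2: λ₂ = 19.112π²/2.66² ≈ 26.659 (4× faster decay)
  n=3: λ₃ = 43.002π²/2.66² ≈ 59.983 (9× faster decay)
As t → ∞, higher modes decay exponentially faster. The n=1 mode dominates: T ~ c₁ sin(πx/2.66) e^{-λ₁t}.
Decay rate: λ₁ = 4.778π²/2.66² ≈ 6.665.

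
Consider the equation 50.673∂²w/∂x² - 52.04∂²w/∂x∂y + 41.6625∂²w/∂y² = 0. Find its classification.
Elliptic. (A = 50.673, B = -52.04, C = 41.6625 gives B² - 4AC = -5736.49385.)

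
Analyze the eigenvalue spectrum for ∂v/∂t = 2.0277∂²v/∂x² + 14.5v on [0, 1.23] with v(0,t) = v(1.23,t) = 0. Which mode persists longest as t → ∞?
Eigenvalues: λₙ = 2.0277n²π²/1.23² - 14.5.
First three modes:
  n=1: λ₁ = 2.0277π²/1.23² - 14.5 ≈ -1.272
  n=2: λ₂ = 8.1108π²/1.23² - 14.5 ≈ 38.412
  n=3: λ₃ = 18.2493π²/1.23² - 14.5 ≈ 104.552
Since 2.0277π²/1.23² ≈ 13.228 < 14.5, λ₁ < 0.
The n=1 mode grows fastest (−λₙ is largest for n=1) → dominates.
Asymptotic: v ~ c₁ sin(πx/1.23) e^{1.272t} (exponential growth at rate −λ₁ ≈ 1.272).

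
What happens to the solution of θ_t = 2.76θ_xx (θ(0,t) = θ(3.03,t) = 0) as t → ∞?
θ → 0. Heat diffuses out through both boundaries.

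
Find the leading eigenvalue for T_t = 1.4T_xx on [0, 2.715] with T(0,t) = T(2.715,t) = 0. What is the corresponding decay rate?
Eigenvalues: λₙ = 1.4n²π²/2.715².
First three modes:
  n=1: λ₁ = 1.4π²/2.715² ≈ 1.875
  n=2: λ₂ = 5.6π²/2.715² ≈ 7.498 (4× faster decay)
  n=3: λ₃ = 12.6π²/2.715² ≈ 16.871 (9× faster decay)
As t → ∞, higher modes decay exponentially faster. The n=1 mode dominates: T ~ c₁ sin(πx/2.715) e^{-λ₁t}.
Decay rate: λ₁ = 1.4π²/2.715² ≈ 1.875.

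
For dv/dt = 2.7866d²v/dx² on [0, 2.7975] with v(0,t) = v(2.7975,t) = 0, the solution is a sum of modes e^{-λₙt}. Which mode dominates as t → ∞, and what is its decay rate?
Eigenvalues: λₙ = 2.7866n²π²/2.7975².
First three modes:
  n=1: λ₁ = 2.7866π²/2.7975² ≈ 3.514
  n=2: λ₂ = 11.1464π²/2.7975² ≈ 14.057 (4× faster decay)
  n=3: λ₃ = 25.0794π²/2.7975² ≈ 31.628 (9× faster decay)
As t → ∞, higher modes decay exponentially faster. The n=1 mode dominates: v ~ c₁ sin(πx/2.7975) e^{-λ₁t}.
Decay rate: λ₁ = 2.7866π²/2.7975² ≈ 3.514.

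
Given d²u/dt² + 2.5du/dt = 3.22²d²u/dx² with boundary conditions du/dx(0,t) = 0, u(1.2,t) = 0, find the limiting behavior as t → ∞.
u → 0. Damping (γ=2.5) dissipates energy; oscillations decay exponentially.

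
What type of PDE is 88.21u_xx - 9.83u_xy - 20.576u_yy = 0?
With A = 88.21, B = -9.83, C = -20.576, the discriminant is 7356.66474. This is a hyperbolic PDE.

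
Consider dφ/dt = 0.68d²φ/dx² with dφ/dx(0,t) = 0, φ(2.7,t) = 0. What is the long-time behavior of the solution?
As t → ∞, φ → 0. Heat escapes through the Dirichlet boundary.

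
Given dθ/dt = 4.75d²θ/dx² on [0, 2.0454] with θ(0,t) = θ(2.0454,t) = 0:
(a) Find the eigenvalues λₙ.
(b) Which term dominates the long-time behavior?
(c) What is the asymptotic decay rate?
Eigenvalues: λₙ = 4.75n²π²/2.0454².
First three modes:
  n=1: λ₁ = 4.75π²/2.0454² ≈ 11.206
  n=2: λ₂ = 19π²/2.0454² ≈ 44.823 (4× faster decay)
  n=3: λ₃ = 42.75π²/2.0454² ≈ 100.851 (9× faster decay)
As t → ∞, higher modes decay exponentially faster. The n=1 mode dominates: θ ~ c₁ sin(πx/2.0454) e^{-λ₁t}.
Decay rate: λ₁ = 4.75π²/2.0454² ≈ 11.206.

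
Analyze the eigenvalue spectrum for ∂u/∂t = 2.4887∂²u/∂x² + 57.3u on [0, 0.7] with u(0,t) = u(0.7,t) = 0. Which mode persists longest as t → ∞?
Eigenvalues: λₙ = 2.4887n²π²/0.7² - 57.3.
First three modes:
  n=1: λ₁ = 2.4887π²/0.7² - 57.3 ≈ -7.172
  n=2: λ₂ = 9.9548π²/0.7² - 57.3 ≈ 143.21
  n=3: λ₃ = 22.3983π²/0.7² - 57.3 ≈ 393.848
Since 2.4887π²/0.7² ≈ 50.128 < 57.3, λ₁ < 0.
The n=1 mode grows fastest (−λₙ is largest for n=1) → dominates.
Asymptotic: u ~ c₁ sin(πx/0.7) e^{7.172t} (exponential growth at rate −λ₁ ≈ 7.172).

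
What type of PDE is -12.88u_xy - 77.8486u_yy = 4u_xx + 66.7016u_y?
Rewriting in standard form: -4u_xx - 12.88u_xy - 77.8486u_yy - 66.7016u_y = 0. With A = -4, B = -12.88, C = -77.8486, the discriminant is -1079.6832. This is an elliptic PDE.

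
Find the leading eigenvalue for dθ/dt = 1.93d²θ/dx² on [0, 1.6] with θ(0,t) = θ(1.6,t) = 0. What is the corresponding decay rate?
Eigenvalues: λₙ = 1.93n²π²/1.6².
First three modes:
  n=1: λ₁ = 1.93π²/1.6² ≈ 7.441
  n=2: λ₂ = 7.72π²/1.6² ≈ 29.763 (4× faster decay)
  n=3: λ₃ = 17.37π²/1.6² ≈ 66.967 (9× faster decay)
As t → ∞, higher modes decay exponentially faster. The n=1 mode dominates: θ ~ c₁ sin(πx/1.6) e^{-λ₁t}.
Decay rate: λ₁ = 1.93π²/1.6² ≈ 7.441.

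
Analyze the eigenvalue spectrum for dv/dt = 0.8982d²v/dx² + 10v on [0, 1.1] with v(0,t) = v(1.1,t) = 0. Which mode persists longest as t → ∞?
Eigenvalues: λₙ = 0.8982n²π²/1.1² - 10.
First three modes:
  n=1: λ₁ = 0.8982π²/1.1² - 10 ≈ -2.674
  n=2: λ₂ = 3.5928π²/1.1² - 10 ≈ 19.305
  n=3: λ₃ = 8.0838π²/1.1² - 10 ≈ 55.937
Since 0.8982π²/1.1² ≈ 7.326 < 10, λ₁ < 0.
The n=1 mode grows fastest (−λₙ is largest for n=1) → dominates.
Asymptotic: v ~ c₁ sin(πx/1.1) e^{2.674t} (exponential growth at rate −λ₁ ≈ 2.674).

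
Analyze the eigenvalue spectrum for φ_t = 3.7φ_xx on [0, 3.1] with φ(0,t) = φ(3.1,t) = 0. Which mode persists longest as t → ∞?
Eigenvalues: λₙ = 3.7n²π²/3.1².
First three modes:
  n=1: λ₁ = 3.7π²/3.1² ≈ 3.8
  n=2: λ₂ = 14.8π²/3.1² ≈ 15.2 (4× faster decay)
  n=3: λ₃ = 33.3π²/3.1² ≈ 34.2 (9× faster decay)
As t → ∞, higher modes decay exponentially faster. The n=1 mode dominates: φ ~ c₁ sin(πx/3.1) e^{-λ₁t}.
Decay rate: λ₁ = 3.7π²/3.1² ≈ 3.8.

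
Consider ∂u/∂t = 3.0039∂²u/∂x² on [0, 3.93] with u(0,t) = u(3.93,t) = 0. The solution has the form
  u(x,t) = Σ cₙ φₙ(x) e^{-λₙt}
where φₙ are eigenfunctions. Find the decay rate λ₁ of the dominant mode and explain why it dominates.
Eigenvalues: λₙ = 3.0039n²π²/3.93².
First three modes:
  n=1: λ₁ = 3.0039π²/3.93² ≈ 1.92
  n=2: λ₂ = 12.0156π²/3.93² ≈ 7.678 (4× faster decay)
  n=3: λ₃ = 27.0351π²/3.93² ≈ 17.276 (9× faster decay)
As t → ∞, higher modes decay exponentially faster. The n=1 mode dominates: u ~ c₁ sin(πx/3.93) e^{-λ₁t}.
Decay rate: λ₁ = 3.0039π²/3.93² ≈ 1.92.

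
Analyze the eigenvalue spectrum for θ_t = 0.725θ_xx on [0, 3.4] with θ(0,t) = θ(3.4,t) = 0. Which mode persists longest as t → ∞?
Eigenvalues: λₙ = 0.725n²π²/3.4².
First three modes:
  n=1: λ₁ = 0.725π²/3.4² ≈ 0.619
  n=2: λ₂ = 2.9π²/3.4² ≈ 2.476 (4× faster decay)
  n=3: λ₃ = 6.525π²/3.4² ≈ 5.571 (9× faster decay)
As t → ∞, higher modes decay exponentially faster. The n=1 mode dominates: θ ~ c₁ sin(πx/3.4) e^{-λ₁t}.
Decay rate: λ₁ = 0.725π²/3.4² ≈ 0.619.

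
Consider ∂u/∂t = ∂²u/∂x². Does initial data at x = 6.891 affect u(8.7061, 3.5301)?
Yes, for any finite x. The heat equation has infinite propagation speed, so all initial data affects all points at any t > 0.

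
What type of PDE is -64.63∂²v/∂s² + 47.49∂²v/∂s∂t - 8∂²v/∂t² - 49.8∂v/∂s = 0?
With A = -64.63, B = 47.49, C = -8, the discriminant is 187.1401. This is a hyperbolic PDE.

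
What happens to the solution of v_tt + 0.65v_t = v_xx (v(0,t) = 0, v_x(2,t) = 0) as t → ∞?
v → 0. Damping (γ=0.65) dissipates energy; oscillations decay exponentially.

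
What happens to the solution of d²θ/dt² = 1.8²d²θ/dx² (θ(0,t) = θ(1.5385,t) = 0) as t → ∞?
θ oscillates (no decay). Energy is conserved; the solution oscillates indefinitely as standing waves.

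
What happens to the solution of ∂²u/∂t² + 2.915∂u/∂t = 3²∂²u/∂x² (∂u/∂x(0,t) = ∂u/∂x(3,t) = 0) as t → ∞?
u → constant (steady state). Damping (γ=2.915) dissipates the nonconstant modes; with Neumann BCs the spatial average obeys M''+γM'=0 and tends to a finite limit.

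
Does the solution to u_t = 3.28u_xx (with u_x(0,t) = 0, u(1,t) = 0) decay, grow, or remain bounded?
u → 0. Heat escapes through the Dirichlet boundary.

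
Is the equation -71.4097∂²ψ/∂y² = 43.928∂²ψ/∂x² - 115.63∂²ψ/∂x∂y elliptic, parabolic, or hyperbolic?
Rewriting in standard form: -43.928∂²ψ/∂x² + 115.63∂²ψ/∂x∂y - 71.4097∂²ψ/∂y² = 0. Computing B² - 4AC with A = -43.928, B = 115.63, C = -71.4097: discriminant = 822.7556936 (positive). Answer: hyperbolic.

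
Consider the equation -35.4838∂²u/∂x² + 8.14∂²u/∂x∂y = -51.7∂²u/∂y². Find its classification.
Rewriting in standard form: -35.4838∂²u/∂x² + 8.14∂²u/∂x∂y + 51.7∂²u/∂y² = 0. Hyperbolic. (A = -35.4838, B = 8.14, C = 51.7 gives B² - 4AC = 7404.30944.)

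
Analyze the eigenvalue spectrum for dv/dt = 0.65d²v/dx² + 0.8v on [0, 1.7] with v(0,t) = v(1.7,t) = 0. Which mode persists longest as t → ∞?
Eigenvalues: λₙ = 0.65n²π²/1.7² - 0.8.
First three modes:
  n=1: λ₁ = 0.65π²/1.7² - 0.8 ≈ 1.42
  n=2: λ₂ = 2.6π²/1.7² - 0.8 ≈ 8.079
  n=3: λ₃ = 5.85π²/1.7² - 0.8 ≈ 19.178
Since 0.65π²/1.7² ≈ 2.22 > 0.8, all λₙ > 0.
The n=1 mode decays slowest → dominates as t → ∞.
Asymptotic: v ~ c₁ sin(πx/1.7) e^{-λ₁t} with decay rate λ₁ ≈ 1.42.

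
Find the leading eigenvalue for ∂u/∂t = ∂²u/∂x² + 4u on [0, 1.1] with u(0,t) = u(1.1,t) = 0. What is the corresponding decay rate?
Eigenvalues: λₙ = n²π²/1.1² - 4.
First three modes:
  n=1: λ₁ = π²/1.1² - 4 ≈ 4.157
  n=2: λ₂ = 4π²/1.1² - 4 ≈ 28.627
  n=3: λ₃ = 9π²/1.1² - 4 ≈ 69.41
Since π²/1.1² ≈ 8.157 > 4, all λₙ > 0.
The n=1 mode decays slowest → dominates as t → ∞.
Asymptotic: u ~ c₁ sin(πx/1.1) e^{-λ₁t} with decay rate λ₁ ≈ 4.157.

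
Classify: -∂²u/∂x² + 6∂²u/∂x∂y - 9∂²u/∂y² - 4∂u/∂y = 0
Parabolic (discriminant = 0).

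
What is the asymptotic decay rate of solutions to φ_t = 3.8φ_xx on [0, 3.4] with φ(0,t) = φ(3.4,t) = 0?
Eigenvalues: λₙ = 3.8n²π²/3.4².
First three modes:
  n=1: λ₁ = 3.8π²/3.4² ≈ 3.244
  n=2: λ₂ = 15.2π²/3.4² ≈ 12.977 (4× faster decay)
  n=3: λ₃ = 34.2π²/3.4² ≈ 29.199 (9× faster decay)
As t → ∞, higher modes decay exponentially faster. The n=1 mode dominates: φ ~ c₁ sin(πx/3.4) e^{-λ₁t}.
Decay rate: λ₁ = 3.8π²/3.4² ≈ 3.244.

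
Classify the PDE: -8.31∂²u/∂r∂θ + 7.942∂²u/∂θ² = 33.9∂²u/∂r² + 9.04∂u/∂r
Rewriting in standard form: -33.9∂²u/∂r² - 8.31∂²u/∂r∂θ + 7.942∂²u/∂θ² - 9.04∂u/∂r = 0. A = -33.9, B = -8.31, C = 7.942. Discriminant B² - 4AC = 1145.9913. Since 1145.9913 > 0, hyperbolic.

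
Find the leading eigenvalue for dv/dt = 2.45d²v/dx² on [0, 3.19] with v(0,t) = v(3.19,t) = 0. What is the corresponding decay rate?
Eigenvalues: λₙ = 2.45n²π²/3.19².
First three modes:
  n=1: λ₁ = 2.45π²/3.19² ≈ 2.376
  n=2: λ₂ = 9.8π²/3.19² ≈ 9.505 (4× faster decay)
  n=3: λ₃ = 22.05π²/3.19² ≈ 21.386 (9× faster decay)
As t → ∞, higher modes decay exponentially faster. The n=1 mode dominates: v ~ c₁ sin(πx/3.19) e^{-λ₁t}.
Decay rate: λ₁ = 2.45π²/3.19² ≈ 2.376.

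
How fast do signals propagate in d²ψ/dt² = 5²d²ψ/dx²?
Speed = 5. Information travels along characteristics x = x₀ ± 5t.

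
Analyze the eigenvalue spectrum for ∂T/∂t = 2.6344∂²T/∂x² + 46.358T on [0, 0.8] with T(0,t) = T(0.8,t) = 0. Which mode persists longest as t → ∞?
Eigenvalues: λₙ = 2.6344n²π²/0.8² - 46.358.
First three modes:
  n=1: λ₁ = 2.6344π²/0.8² - 46.358 ≈ -5.732
  n=2: λ₂ = 10.5376π²/0.8² - 46.358 ≈ 116.145
  n=3: λ₃ = 23.7096π²/0.8² - 46.358 ≈ 319.274
Since 2.6344π²/0.8² ≈ 40.626 < 46.358, λ₁ < 0.
The n=1 mode grows fastest (−λₙ is largest for n=1) → dominates.
Asymptotic: T ~ c₁ sin(πx/0.8) e^{5.732t} (exponential growth at rate −λ₁ ≈ 5.732).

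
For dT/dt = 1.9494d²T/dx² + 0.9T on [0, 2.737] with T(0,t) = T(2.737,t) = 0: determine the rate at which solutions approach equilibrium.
Eigenvalues: λₙ = 1.9494n²π²/2.737² - 0.9.
First three modes:
  n=1: λ₁ = 1.9494π²/2.737² - 0.9 ≈ 1.668
  n=2: λ₂ = 7.7976π²/2.737² - 0.9 ≈ 9.373
  n=3: λ₃ = 17.5446π²/2.737² - 0.9 ≈ 22.215
Since 1.9494π²/2.737² ≈ 2.568 > 0.9, all λₙ > 0.
The n=1 mode decays slowest → dominates as t → ∞.
Asymptotic: T ~ c₁ sin(πx/2.737) e^{-λ₁t} with decay rate λ₁ ≈ 1.668.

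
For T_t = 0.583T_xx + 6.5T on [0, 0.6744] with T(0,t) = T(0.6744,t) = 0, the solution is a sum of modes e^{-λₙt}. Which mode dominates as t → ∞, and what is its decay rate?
Eigenvalues: λₙ = 0.583n²π²/0.6744² - 6.5.
First three modes:
  n=1: λ₁ = 0.583π²/0.6744² - 6.5 ≈ 6.151
  n=2: λ₂ = 2.332π²/0.6744² - 6.5 ≈ 44.105
  n=3: λ₃ = 5.247π²/0.6744² - 6.5 ≈ 107.361
Since 0.583π²/0.6744² ≈ 12.651 > 6.5, all λₙ > 0.
The n=1 mode decays slowest → dominates as t → ∞.
Asymptotic: T ~ c₁ sin(πx/0.6744) e^{-λ₁t} with decay rate λ₁ ≈ 6.151.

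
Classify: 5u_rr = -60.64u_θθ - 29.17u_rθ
Rewriting in standard form: 5u_rr + 29.17u_rθ + 60.64u_θθ = 0. Elliptic (discriminant = -361.9111).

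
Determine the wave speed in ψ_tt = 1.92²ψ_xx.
Speed = 1.92. Information travels along characteristics x = x₀ ± 1.92t.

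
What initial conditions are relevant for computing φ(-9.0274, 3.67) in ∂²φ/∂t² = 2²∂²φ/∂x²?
Domain of dependence: [-16.3674, -1.6874]. Signals travel at speed 2, so data within |x - -9.0274| ≤ 2·3.67 = 7.34 can reach the point.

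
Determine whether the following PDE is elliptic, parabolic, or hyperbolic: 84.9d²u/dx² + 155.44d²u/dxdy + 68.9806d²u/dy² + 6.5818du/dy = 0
Coefficients: A = 84.9, B = 155.44, C = 68.9806. B² - 4AC = 735.78184, which is positive, so the equation is hyperbolic.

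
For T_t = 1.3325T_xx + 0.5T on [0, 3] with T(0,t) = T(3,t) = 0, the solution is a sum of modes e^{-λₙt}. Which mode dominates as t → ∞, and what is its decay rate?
Eigenvalues: λₙ = 1.3325n²π²/3² - 0.5.
First three modes:
  n=1: λ₁ = 1.3325π²/3² - 0.5 ≈ 0.961
  n=2: λ₂ = 5.33π²/3² - 0.5 ≈ 5.345
  n=3: λ₃ = 11.9925π²/3² - 0.5 ≈ 12.651
Since 1.3325π²/3² ≈ 1.461 > 0.5, all λₙ > 0.
The n=1 mode decays slowest → dominates as t → ∞.
Asymptotic: T ~ c₁ sin(πx/3) e^{-λ₁t} with decay rate λ₁ ≈ 0.961.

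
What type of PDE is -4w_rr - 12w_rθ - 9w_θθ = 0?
With A = -4, B = -12, C = -9, the discriminant is 0. This is a parabolic PDE.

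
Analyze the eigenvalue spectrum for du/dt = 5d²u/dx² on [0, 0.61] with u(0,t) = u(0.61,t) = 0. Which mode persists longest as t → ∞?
Eigenvalues: λₙ = 5n²π²/0.61².
First three modes:
  n=1: λ₁ = 5π²/0.61² ≈ 132.62
  n=2: λ₂ = 20π²/0.61² ≈ 530.481 (4× faster decay)
  n=3: λ₃ = 45π²/0.61² ≈ 1193.583 (9× faster decay)
As t → ∞, higher modes decay exponentially faster. The n=1 mode dominates: u ~ c₁ sin(πx/0.61) e^{-λ₁t}.
Decay rate: λ₁ = 5π²/0.61² ≈ 132.62.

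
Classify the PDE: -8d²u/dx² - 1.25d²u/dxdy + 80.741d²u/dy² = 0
A = -8, B = -1.25, C = 80.741. Discriminant B² - 4AC = 2585.2745. Since 2585.2745 > 0, hyperbolic.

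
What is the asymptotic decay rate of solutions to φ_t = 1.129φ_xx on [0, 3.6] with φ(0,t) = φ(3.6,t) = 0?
Eigenvalues: λₙ = 1.129n²π²/3.6².
First three modes:
  n=1: λ₁ = 1.129π²/3.6² ≈ 0.86
  n=2: λ₂ = 4.516π²/3.6² ≈ 3.439 (4× faster decay)
  n=3: λ₃ = 10.161π²/3.6² ≈ 7.738 (9× faster decay)
As t → ∞, higher modes decay exponentially faster. The n=1 mode dominates: φ ~ c₁ sin(πx/3.6) e^{-λ₁t}.
Decay rate: λ₁ = 1.129π²/3.6² ≈ 0.86.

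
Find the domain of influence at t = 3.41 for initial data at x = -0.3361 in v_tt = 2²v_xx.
Domain of influence: [-7.1561, 6.4839]. Data at x = -0.3361 spreads outward at speed 2.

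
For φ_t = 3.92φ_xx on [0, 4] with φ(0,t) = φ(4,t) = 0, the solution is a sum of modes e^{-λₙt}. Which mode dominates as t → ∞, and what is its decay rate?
Eigenvalues: λₙ = 3.92n²π²/4².
First three modes:
  n=1: λ₁ = 3.92π²/4² ≈ 2.418
  n=2: λ₂ = 15.68π²/4² ≈ 9.672 (4× faster decay)
  n=3: λ₃ = 35.28π²/4² ≈ 21.762 (9× faster decay)
As t → ∞, higher modes decay exponentially faster. The n=1 mode dominates: φ ~ c₁ sin(πx/4) e^{-λ₁t}.
Decay rate: λ₁ = 3.92π²/4² ≈ 2.418.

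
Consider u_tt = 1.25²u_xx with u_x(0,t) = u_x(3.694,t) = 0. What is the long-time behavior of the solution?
As t → ∞, u oscillates about a mean that drifts linearly in t (generically unbounded; no decay). There is no damping, so the nonconstant modes persist as standing waves (energy conserved, no decay). But with Neumann conditions at both ends the constant mode has eigenvalue 0: the spatial mean M(t) of u satisfies M'' = 0, so M(t) = M(0) + M'(0)·t. Unless the initial velocity has zero mean (∫u_t(x,0)dx = 0), the solution grows linearly in t (unbounded, though not exponentially); if it does have zero mean, the solution stays bounded and simply oscillates.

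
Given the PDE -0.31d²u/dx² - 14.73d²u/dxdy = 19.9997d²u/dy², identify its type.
Rewriting in standard form: -0.31d²u/dx² - 14.73d²u/dxdy - 19.9997d²u/dy² = 0. The second-order coefficients are A = -0.31, B = -14.73, C = -19.9997. Since B² - 4AC = 192.173272 > 0, this is a hyperbolic PDE.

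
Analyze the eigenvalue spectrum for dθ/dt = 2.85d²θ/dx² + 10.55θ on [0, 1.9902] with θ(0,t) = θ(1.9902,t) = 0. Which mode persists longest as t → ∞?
Eigenvalues: λₙ = 2.85n²π²/1.9902² - 10.55.
First three modes:
  n=1: λ₁ = 2.85π²/1.9902² - 10.55 ≈ -3.448
  n=2: λ₂ = 11.4π²/1.9902² - 10.55 ≈ 17.856
  n=3: λ₃ = 25.65π²/1.9902² - 10.55 ≈ 53.364
Since 2.85π²/1.9902² ≈ 7.102 < 10.55, λ₁ < 0.
The n=1 mode grows fastest (−λₙ is largest for n=1) → dominates.
Asymptotic: θ ~ c₁ sin(πx/1.9902) e^{3.448t} (exponential growth at rate −λ₁ ≈ 3.448).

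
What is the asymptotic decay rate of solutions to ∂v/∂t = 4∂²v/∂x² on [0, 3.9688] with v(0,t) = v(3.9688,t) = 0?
Eigenvalues: λₙ = 4n²π²/3.9688².
First three modes:
  n=1: λ₁ = 4π²/3.9688² ≈ 2.506
  n=2: λ₂ = 16π²/3.9688² ≈ 10.025 (4× faster decay)
  n=3: λ₃ = 36π²/3.9688² ≈ 22.557 (9× faster decay)
As t → ∞, higher modes decay exponentially faster. The n=1 mode dominates: v ~ c₁ sin(πx/3.9688) e^{-λ₁t}.
Decay rate: λ₁ = 4π²/3.9688² ≈ 2.506.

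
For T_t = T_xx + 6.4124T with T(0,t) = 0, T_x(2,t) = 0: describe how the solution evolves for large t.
T grows unboundedly. Reaction dominates diffusion (r=6.4124 > κπ²/(4L²)≈0.62); solution grows exponentially.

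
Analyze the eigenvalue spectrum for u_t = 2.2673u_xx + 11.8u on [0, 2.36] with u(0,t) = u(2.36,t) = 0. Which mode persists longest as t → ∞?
Eigenvalues: λₙ = 2.2673n²π²/2.36² - 11.8.
First three modes:
  n=1: λ₁ = 2.2673π²/2.36² - 11.8 ≈ -7.782
  n=2: λ₂ = 9.0692π²/2.36² - 11.8 ≈ 4.271
  n=3: λ₃ = 20.4057π²/2.36² - 11.8 ≈ 24.36
Since 2.2673π²/2.36² ≈ 4.018 < 11.8, λ₁ < 0.
The n=1 mode grows fastest (−λₙ is largest for n=1) → dominates.
Asymptotic: u ~ c₁ sin(πx/2.36) e^{7.782t} (exponential growth at rate −λ₁ ≈ 7.782).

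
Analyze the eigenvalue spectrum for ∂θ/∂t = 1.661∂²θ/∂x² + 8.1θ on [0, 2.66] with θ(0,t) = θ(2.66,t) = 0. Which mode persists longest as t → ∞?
Eigenvalues: λₙ = 1.661n²π²/2.66² - 8.1.
First three modes:
  n=1: λ₁ = 1.661π²/2.66² - 8.1 ≈ -5.783
  n=2: λ₂ = 6.644π²/2.66² - 8.1 ≈ 1.168
  n=3: λ₃ = 14.949π²/2.66² - 8.1 ≈ 12.752
Since 1.661π²/2.66² ≈ 2.317 < 8.1, λ₁ < 0.
The n=1 mode grows fastest (−λₙ is largest for n=1) → dominates.
Asymptotic: θ ~ c₁ sin(πx/2.66) e^{5.783t} (exponential growth at rate −λ₁ ≈ 5.783).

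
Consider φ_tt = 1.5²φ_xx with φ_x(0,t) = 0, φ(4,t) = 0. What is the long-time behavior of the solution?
As t → ∞, φ oscillates (no decay). Energy is conserved; the solution oscillates indefinitely as standing waves.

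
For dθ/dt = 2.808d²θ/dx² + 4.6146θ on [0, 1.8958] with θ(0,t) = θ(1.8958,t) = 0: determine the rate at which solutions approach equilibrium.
Eigenvalues: λₙ = 2.808n²π²/1.8958² - 4.6146.
First three modes:
  n=1: λ₁ = 2.808π²/1.8958² - 4.6146 ≈ 3.096
  n=2: λ₂ = 11.232π²/1.8958² - 4.6146 ≈ 26.229
  n=3: λ₃ = 25.272π²/1.8958² - 4.6146 ≈ 64.785
Since 2.808π²/1.8958² ≈ 7.711 > 4.6146, all λₙ > 0.
The n=1 mode decays slowest → dominates as t → ∞.
Asymptotic: θ ~ c₁ sin(πx/1.8958) e^{-λ₁t} with decay rate λ₁ ≈ 3.096.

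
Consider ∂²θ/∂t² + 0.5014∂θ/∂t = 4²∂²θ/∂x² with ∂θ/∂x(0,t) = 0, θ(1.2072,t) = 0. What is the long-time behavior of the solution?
As t → ∞, θ → 0. Damping (γ=0.5014) dissipates energy; oscillations decay exponentially.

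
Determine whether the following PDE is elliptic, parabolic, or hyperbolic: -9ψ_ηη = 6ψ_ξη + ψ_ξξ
Rewriting in standard form: -ψ_ξξ - 6ψ_ξη - 9ψ_ηη = 0. Coefficients: A = -1, B = -6, C = -9. B² - 4AC = 0, which is zero, so the equation is parabolic.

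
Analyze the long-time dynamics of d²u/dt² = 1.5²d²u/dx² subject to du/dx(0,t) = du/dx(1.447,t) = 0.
Long-time behavior: u oscillates about a mean that drifts linearly in t (generically unbounded; no decay). There is no damping, so the nonconstant modes persist as standing waves (energy conserved, no decay). But with Neumann conditions at both ends the constant mode has eigenvalue 0: the spatial mean M(t) of u satisfies M'' = 0, so M(t) = M(0) + M'(0)·t. Unless the initial velocity has zero mean (∫u_t(x,0)dx = 0), the solution grows linearly in t (unbounded, though not exponentially); if it does have zero mean, the solution stays bounded and simply oscillates.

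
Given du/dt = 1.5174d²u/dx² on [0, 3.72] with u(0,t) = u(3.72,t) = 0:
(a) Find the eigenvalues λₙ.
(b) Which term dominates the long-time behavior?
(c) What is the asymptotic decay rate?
Eigenvalues: λₙ = 1.5174n²π²/3.72².
First three modes:
  n=1: λ₁ = 1.5174π²/3.72² ≈ 1.082
  n=2: λ₂ = 6.0696π²/3.72² ≈ 4.329 (4× faster decay)
  n=3: λ₃ = 13.6566π²/3.72² ≈ 9.74 (9× faster decay)
As t → ∞, higher modes decay exponentially faster. The n=1 mode dominates: u ~ c₁ sin(πx/3.72) e^{-λ₁t}.
Decay rate: λ₁ = 1.5174π²/3.72² ≈ 1.082.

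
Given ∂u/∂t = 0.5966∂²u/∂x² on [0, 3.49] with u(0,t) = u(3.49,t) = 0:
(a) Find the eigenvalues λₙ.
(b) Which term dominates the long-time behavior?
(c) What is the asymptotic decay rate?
Eigenvalues: λₙ = 0.5966n²π²/3.49².
First three modes:
  n=1: λ₁ = 0.5966π²/3.49² ≈ 0.483
  n=2: λ₂ = 2.3864π²/3.49² ≈ 1.934 (4× faster decay)
  n=3: λ₃ = 5.3694π²/3.49² ≈ 4.351 (9× faster decay)
As t → ∞, higher modes decay exponentially faster. The n=1 mode dominates: u ~ c₁ sin(πx/3.49) e^{-λ₁t}.
Decay rate: λ₁ = 0.5966π²/3.49² ≈ 0.483.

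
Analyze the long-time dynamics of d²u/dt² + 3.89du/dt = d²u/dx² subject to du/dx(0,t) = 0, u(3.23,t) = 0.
Long-time behavior: u → 0. Damping (γ=3.89) dissipates energy; oscillations decay exponentially.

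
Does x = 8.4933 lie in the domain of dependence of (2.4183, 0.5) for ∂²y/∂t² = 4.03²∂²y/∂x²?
No. The domain of dependence is [0.4033, 4.4333], and 8.4933 is outside this interval.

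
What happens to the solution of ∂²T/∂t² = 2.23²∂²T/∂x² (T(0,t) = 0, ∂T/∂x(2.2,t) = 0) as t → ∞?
T oscillates (no decay). Energy is conserved; the solution oscillates indefinitely as standing waves.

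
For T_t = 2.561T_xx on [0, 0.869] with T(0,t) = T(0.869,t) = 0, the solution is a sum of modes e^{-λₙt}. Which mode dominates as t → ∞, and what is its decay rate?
Eigenvalues: λₙ = 2.561n²π²/0.869².
First three modes:
  n=1: λ₁ = 2.561π²/0.869² ≈ 33.471
  n=2: λ₂ = 10.244π²/0.869² ≈ 133.884 (4× faster decay)
  n=3: λ₃ = 23.049π²/0.869² ≈ 301.24 (9× faster decay)
As t → ∞, higher modes decay exponentially faster. The n=1 mode dominates: T ~ c₁ sin(πx/0.869) e^{-λ₁t}.
Decay rate: λ₁ = 2.561π²/0.869² ≈ 33.471.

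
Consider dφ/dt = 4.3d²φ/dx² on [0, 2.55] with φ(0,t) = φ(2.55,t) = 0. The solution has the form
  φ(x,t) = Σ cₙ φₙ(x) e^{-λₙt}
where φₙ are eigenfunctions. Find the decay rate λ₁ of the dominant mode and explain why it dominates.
Eigenvalues: λₙ = 4.3n²π²/2.55².
First three modes:
  n=1: λ₁ = 4.3π²/2.55² ≈ 6.527
  n=2: λ₂ = 17.2π²/2.55² ≈ 26.106 (4× faster decay)
  n=3: λ₃ = 38.7π²/2.55² ≈ 58.74 (9× faster decay)
As t → ∞, higher modes decay exponentially faster. The n=1 mode dominates: φ ~ c₁ sin(πx/2.55) e^{-λ₁t}.
Decay rate: λ₁ = 4.3π²/2.55² ≈ 6.527.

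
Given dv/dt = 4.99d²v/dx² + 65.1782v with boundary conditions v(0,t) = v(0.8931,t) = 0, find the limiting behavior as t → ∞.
v grows unboundedly. Reaction dominates diffusion (r=65.1782 > κπ²/L²≈61.74); solution grows exponentially.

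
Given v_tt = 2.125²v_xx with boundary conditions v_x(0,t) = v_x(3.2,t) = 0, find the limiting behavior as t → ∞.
v oscillates about a mean that drifts linearly in t (generically unbounded; no decay). There is no damping, so the nonconstant modes persist as standing waves (energy conserved, no decay). But with Neumann conditions at both ends the constant mode has eigenvalue 0: the spatial mean M(t) of v satisfies M'' = 0, so M(t) = M(0) + M'(0)·t. Unless the initial velocity has zero mean (∫v_t(x,0)dx = 0), the solution grows linearly in t (unbounded, though not exponentially); if it does have zero mean, the solution stays bounded and simply oscillates.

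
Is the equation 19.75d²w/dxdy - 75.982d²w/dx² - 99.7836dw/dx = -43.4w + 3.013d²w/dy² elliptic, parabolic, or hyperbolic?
Rewriting in standard form: -75.982d²w/dx² + 19.75d²w/dxdy - 3.013d²w/dy² - 99.7836dw/dx + 43.4w = 0. Computing B² - 4AC with A = -75.982, B = 19.75, C = -3.013: discriminant = -525.672564 (negative). Answer: elliptic.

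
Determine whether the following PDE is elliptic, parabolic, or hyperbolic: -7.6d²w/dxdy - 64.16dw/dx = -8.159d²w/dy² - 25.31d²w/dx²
Rewriting in standard form: 25.31d²w/dx² - 7.6d²w/dxdy + 8.159d²w/dy² - 64.16dw/dx = 0. Coefficients: A = 25.31, B = -7.6, C = 8.159. B² - 4AC = -768.25716, which is negative, so the equation is elliptic.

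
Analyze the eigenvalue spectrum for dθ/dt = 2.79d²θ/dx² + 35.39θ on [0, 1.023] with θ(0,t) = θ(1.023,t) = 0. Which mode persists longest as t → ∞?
Eigenvalues: λₙ = 2.79n²π²/1.023² - 35.39.
First three modes:
  n=1: λ₁ = 2.79π²/1.023² - 35.39 ≈ -9.078
  n=2: λ₂ = 11.16π²/1.023² - 35.39 ≈ 69.858
  n=3: λ₃ = 25.11π²/1.023² - 35.39 ≈ 201.417
Since 2.79π²/1.023² ≈ 26.312 < 35.39, λ₁ < 0.
The n=1 mode grows fastest (−λₙ is largest for n=1) → dominates.
Asymptotic: θ ~ c₁ sin(πx/1.023) e^{9.078t} (exponential growth at rate −λ₁ ≈ 9.078).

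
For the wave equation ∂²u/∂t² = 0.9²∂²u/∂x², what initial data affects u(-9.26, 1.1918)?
Domain of dependence: [-10.33262, -8.18738]. Signals travel at speed 0.9, so data within |x - -9.26| ≤ 0.9·1.1918 = 1.07262 can reach the point.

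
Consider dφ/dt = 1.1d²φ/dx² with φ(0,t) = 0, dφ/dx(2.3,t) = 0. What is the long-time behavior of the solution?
As t → ∞, φ → 0. Heat escapes through the Dirichlet boundary.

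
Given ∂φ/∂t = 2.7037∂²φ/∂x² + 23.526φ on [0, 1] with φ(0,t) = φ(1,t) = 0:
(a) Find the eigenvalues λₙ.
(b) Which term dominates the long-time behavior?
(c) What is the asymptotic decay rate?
Eigenvalues: λₙ = 2.7037n²π²/1² - 23.526.
First three modes:
  n=1: λ₁ = 2.7037π² - 23.526 ≈ 3.158
  n=2: λ₂ = 10.8148π² - 23.526 ≈ 83.212
  n=3: λ₃ = 24.3333π² - 23.526 ≈ 216.634
Since 2.7037π² ≈ 26.684 > 23.526, all λₙ > 0.
The n=1 mode decays slowest → dominates as t → ∞.
Asymptotic: φ ~ c₁ sin(πx/1) e^{-λ₁t} with decay rate λ₁ ≈ 3.158.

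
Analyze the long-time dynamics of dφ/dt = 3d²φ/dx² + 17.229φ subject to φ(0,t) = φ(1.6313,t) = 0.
Long-time behavior: φ grows unboundedly. Reaction dominates diffusion (r=17.229 > κπ²/L²≈11.13); solution grows exponentially.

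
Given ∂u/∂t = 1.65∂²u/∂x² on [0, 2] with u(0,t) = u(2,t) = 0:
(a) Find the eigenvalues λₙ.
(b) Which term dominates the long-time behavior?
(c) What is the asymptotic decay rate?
Eigenvalues: λₙ = 1.65n²π²/2².
First three modes:
  n=1: λ₁ = 1.65π²/2² ≈ 4.071
  n=2: λ₂ = 6.6π²/2² ≈ 16.285 (4× faster decay)
  n=3: λ₃ = 14.85π²/2² ≈ 36.641 (9× faster decay)
As t → ∞, higher modes decay exponentially faster. The n=1 mode dominates: u ~ c₁ sin(πx/2) e^{-λ₁t}.
Decay rate: λ₁ = 1.65π²/2² ≈ 4.071.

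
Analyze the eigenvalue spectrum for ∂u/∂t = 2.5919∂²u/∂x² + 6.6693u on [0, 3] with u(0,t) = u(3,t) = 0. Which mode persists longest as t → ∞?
Eigenvalues: λₙ = 2.5919n²π²/3² - 6.6693.
First three modes:
  n=1: λ₁ = 2.5919π²/3² - 6.6693 ≈ -3.827
  n=2: λ₂ = 10.3676π²/3² - 6.6693 ≈ 4.7
  n=3: λ₃ = 23.3271π²/3² - 6.6693 ≈ 18.912
Since 2.5919π²/3² ≈ 2.842 < 6.6693, λ₁ < 0.
The n=1 mode grows fastest (−λₙ is largest for n=1) → dominates.
Asymptotic: u ~ c₁ sin(πx/3) e^{3.827t} (exponential growth at rate −λ₁ ≈ 3.827).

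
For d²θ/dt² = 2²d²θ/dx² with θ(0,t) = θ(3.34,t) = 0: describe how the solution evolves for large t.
θ oscillates (no decay). Energy is conserved; the solution oscillates indefinitely as standing waves.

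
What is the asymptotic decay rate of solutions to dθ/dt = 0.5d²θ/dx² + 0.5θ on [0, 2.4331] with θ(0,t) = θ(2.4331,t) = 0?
Eigenvalues: λₙ = 0.5n²π²/2.4331² - 0.5.
First three modes:
  n=1: λ₁ = 0.5π²/2.4331² - 0.5 ≈ 0.334
  n=2: λ₂ = 2π²/2.4331² - 0.5 ≈ 2.834
  n=3: λ₃ = 4.5π²/2.4331² - 0.5 ≈ 7.002
Since 0.5π²/2.4331² ≈ 0.834 > 0.5, all λₙ > 0.
The n=1 mode decays slowest → dominates as t → ∞.
Asymptotic: θ ~ c₁ sin(πx/2.4331) e^{-λ₁t} with decay rate λ₁ ≈ 0.334.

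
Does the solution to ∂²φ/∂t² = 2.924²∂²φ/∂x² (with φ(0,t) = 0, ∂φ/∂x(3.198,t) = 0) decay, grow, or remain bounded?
φ oscillates (no decay). Energy is conserved; the solution oscillates indefinitely as standing waves.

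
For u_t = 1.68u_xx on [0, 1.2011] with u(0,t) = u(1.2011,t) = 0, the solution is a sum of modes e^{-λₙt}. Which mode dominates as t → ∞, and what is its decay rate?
Eigenvalues: λₙ = 1.68n²π²/1.2011².
First three modes:
  n=1: λ₁ = 1.68π²/1.2011² ≈ 11.493
  n=2: λ₂ = 6.72π²/1.2011² ≈ 45.974 (4× faster decay)
  n=3: λ₃ = 15.12π²/1.2011² ≈ 103.441 (9× faster decay)
As t → ∞, higher modes decay exponentially faster. The n=1 mode dominates: u ~ c₁ sin(πx/1.2011) e^{-λ₁t}.
Decay rate: λ₁ = 1.68π²/1.2011² ≈ 11.493.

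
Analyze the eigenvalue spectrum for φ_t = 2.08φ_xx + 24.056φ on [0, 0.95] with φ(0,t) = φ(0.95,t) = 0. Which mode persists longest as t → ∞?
Eigenvalues: λₙ = 2.08n²π²/0.95² - 24.056.
First three modes:
  n=1: λ₁ = 2.08π²/0.95² - 24.056 ≈ -1.309
  n=2: λ₂ = 8.32π²/0.95² - 24.056 ≈ 66.93
  n=3: λ₃ = 18.72π²/0.95² - 24.056 ≈ 180.663
Since 2.08π²/0.95² ≈ 22.747 < 24.056, λ₁ < 0.
The n=1 mode grows fastest (−λₙ is largest for n=1) → dominates.
Asymptotic: φ ~ c₁ sin(πx/0.95) e^{1.309t} (exponential growth at rate −λ₁ ≈ 1.309).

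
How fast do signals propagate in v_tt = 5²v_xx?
Speed = 5. Information travels along characteristics x = x₀ ± 5t.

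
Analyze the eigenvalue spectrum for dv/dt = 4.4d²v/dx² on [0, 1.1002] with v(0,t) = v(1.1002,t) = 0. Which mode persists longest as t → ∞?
Eigenvalues: λₙ = 4.4n²π²/1.1002².
First three modes:
  n=1: λ₁ = 4.4π²/1.1002² ≈ 35.876
  n=2: λ₂ = 17.6π²/1.1002² ≈ 143.506 (4× faster decay)
  n=3: λ₃ = 39.6π²/1.1002² ≈ 322.888 (9× faster decay)
As t → ∞, higher modes decay exponentially faster. The n=1 mode dominates: v ~ c₁ sin(πx/1.1002) e^{-λ₁t}.
Decay rate: λ₁ = 4.4π²/1.1002² ≈ 35.876.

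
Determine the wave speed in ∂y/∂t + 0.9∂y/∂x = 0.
Speed = 0.9. Information travels along x - 0.9t = const (rightward).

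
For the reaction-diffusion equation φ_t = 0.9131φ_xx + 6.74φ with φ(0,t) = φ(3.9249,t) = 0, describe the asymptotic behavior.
φ grows unboundedly. Reaction dominates diffusion (r=6.74 > κπ²/L²≈0.59); solution grows exponentially.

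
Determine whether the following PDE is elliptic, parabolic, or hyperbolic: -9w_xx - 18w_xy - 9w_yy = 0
Coefficients: A = -9, B = -18, C = -9. B² - 4AC = 0, which is zero, so the equation is parabolic.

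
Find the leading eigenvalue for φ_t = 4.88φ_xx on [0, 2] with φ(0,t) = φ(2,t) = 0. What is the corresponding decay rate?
Eigenvalues: λₙ = 4.88n²π²/2².
First three modes:
  n=1: λ₁ = 4.88π²/2² ≈ 12.041
  n=2: λ₂ = 19.52π²/2² ≈ 48.164 (4× faster decay)
  n=3: λ₃ = 43.92π²/2² ≈ 108.368 (9× faster decay)
As t → ∞, higher modes decay exponentially faster. The n=1 mode dominates: φ ~ c₁ sin(πx/2) e^{-λ₁t}.
Decay rate: λ₁ = 4.88π²/2² ≈ 12.041.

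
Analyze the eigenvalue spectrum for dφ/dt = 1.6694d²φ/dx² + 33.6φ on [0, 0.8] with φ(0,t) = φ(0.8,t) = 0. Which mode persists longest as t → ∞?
Eigenvalues: λₙ = 1.6694n²π²/0.8² - 33.6.
First three modes:
  n=1: λ₁ = 1.6694π²/0.8² - 33.6 ≈ -7.856
  n=2: λ₂ = 6.6776π²/0.8² - 33.6 ≈ 69.377
  n=3: λ₃ = 15.0246π²/0.8² - 33.6 ≈ 198.098
Since 1.6694π²/0.8² ≈ 25.744 < 33.6, λ₁ < 0.
The n=1 mode grows fastest (−λₙ is largest for n=1) → dominates.
Asymptotic: φ ~ c₁ sin(πx/0.8) e^{7.856t} (exponential growth at rate −λ₁ ≈ 7.856).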